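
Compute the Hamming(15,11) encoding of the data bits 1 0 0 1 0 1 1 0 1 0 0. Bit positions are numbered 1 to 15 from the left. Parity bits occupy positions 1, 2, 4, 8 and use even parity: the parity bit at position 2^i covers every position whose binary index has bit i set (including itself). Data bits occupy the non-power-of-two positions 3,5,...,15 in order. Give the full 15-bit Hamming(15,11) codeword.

Place data bits at non-power-of-two positions: b3=1, b5=0, b6=0, b7=1, b9=0, b10=1, b11=1, b12=0, b13=1, b14=0, b15=0.
p1 = XOR of data positions {3,5,7,9,11,13,15} = 1⊕0⊕1⊕0⊕1⊕1⊕0 = 0
p2 = XOR of data positions {3,6,7,10,11,14,15} = 1⊕0⊕1⊕1⊕1⊕0⊕0 = 0
p4 = XOR of data positions {5,6,7,12,13,14,15} = 0⊕0⊕1⊕0⊕1⊕0⊕0 = 0
p8 = XOR of data positions {9,10,11,12,13,14,15} = 0⊕1⊕1⊕0⊕1⊕0⊕0 = 1
Codeword b1..b15 = 001000110110100

001000110110100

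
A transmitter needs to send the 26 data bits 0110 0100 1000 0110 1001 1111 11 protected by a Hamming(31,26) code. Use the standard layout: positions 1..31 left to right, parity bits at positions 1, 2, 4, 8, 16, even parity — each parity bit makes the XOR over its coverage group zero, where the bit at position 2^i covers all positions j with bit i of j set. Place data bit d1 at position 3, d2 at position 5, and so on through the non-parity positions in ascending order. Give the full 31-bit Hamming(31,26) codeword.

1001110101001000001101001111111

Place data bits at non-power-of-two positions: b3=0, b5=1, b6=1, b7=0, b9=0, b10=1, b11=0, b12=0, b13=1, b14=0, b15=0, b17=0, b18=0, b19=1, b20=1, b21=0, b22=1, b23=0, b24=0, b25=1, b26=1, b27=1, b28=1, b29=1, b30=1, b31=1.
p1 = XOR of data positions {3,5,7,9,11,13,15,17,19,21,23,25,27,29,31} = 0⊕1⊕0⊕0⊕0⊕1⊕0⊕0⊕1⊕0⊕0⊕1⊕1⊕1⊕1 = 1
p2 = XOR of data positions {3,6,7,10,11,14,15,18,19,22,23,26,27,30,31} = 0⊕1⊕0⊕1⊕0⊕0⊕0⊕0⊕1⊕1⊕0⊕1⊕1⊕1⊕1 = 0
p4 = XOR of data positions {5,6,7,12,13,14,15,20,21,22,23,28,29,30,31} = 1⊕1⊕0⊕0⊕1⊕0⊕0⊕1⊕0⊕1⊕0⊕1⊕1⊕1⊕1 = 1
p8 = XOR of data positions {9,10,11,12,13,14,15,24,25,26,27,28,29,30,31} = 0⊕1⊕0⊕0⊕1⊕0⊕0⊕0⊕1⊕1⊕1⊕1⊕1⊕1⊕1 = 1
p16 = XOR of data positions {17,18,19,20,21,22,23,24,25,26,27,28,29,30,31} = 0⊕0⊕1⊕1⊕0⊕1⊕0⊕0⊕1⊕1⊕1⊕1⊕1⊕1⊕1 = 0
Codeword b1..b31 = 1001110101001000001101001111111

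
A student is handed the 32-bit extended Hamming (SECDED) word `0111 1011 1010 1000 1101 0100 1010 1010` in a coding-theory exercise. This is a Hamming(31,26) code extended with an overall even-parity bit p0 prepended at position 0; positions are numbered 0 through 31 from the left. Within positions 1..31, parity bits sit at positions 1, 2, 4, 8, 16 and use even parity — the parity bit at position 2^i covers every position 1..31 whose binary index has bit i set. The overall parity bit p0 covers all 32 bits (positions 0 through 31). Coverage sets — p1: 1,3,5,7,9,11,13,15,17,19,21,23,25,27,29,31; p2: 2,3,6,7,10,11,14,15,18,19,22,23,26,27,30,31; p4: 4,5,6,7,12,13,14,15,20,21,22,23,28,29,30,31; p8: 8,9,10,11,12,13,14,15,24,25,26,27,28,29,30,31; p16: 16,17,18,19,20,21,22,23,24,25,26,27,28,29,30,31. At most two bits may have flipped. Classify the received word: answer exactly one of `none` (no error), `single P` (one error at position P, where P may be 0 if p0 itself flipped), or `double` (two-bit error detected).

s1: b1⊕b3⊕b5⊕b7⊕b9⊕b11⊕b13⊕b15⊕b17⊕b19⊕b21⊕b23⊕b25⊕b27⊕b29⊕b31 = 1⊕1⊕0⊕1⊕0⊕0⊕0⊕0⊕1⊕1⊕1⊕0⊕0⊕0⊕0⊕0 = 0
s2: b2⊕b3⊕b6⊕b7⊕b10⊕b11⊕b14⊕b15⊕b18⊕b19⊕b22⊕b23⊕b26⊕b27⊕b30⊕b31 = 1⊕1⊕1⊕1⊕1⊕0⊕0⊕0⊕0⊕1⊕0⊕0⊕1⊕0⊕1⊕0 = 0
s4: b4⊕b5⊕b6⊕b7⊕b12⊕b13⊕b14⊕b15⊕b20⊕b21⊕b22⊕b23⊕b28⊕b29⊕b30⊕b31 = 1⊕0⊕1⊕1⊕1⊕0⊕0⊕0⊕0⊕1⊕0⊕0⊕1⊕0⊕1⊕0 = 1
s8: b8⊕b9⊕b10⊕b11⊕b12⊕b13⊕b14⊕b15⊕b24⊕b25⊕b26⊕b27⊕b28⊕b29⊕b30⊕b31 = 1⊕0⊕1⊕0⊕1⊕0⊕0⊕0⊕1⊕0⊕1⊕0⊕1⊕0⊕1⊕0 = 1
s16: b16⊕b17⊕b18⊕b19⊕b20⊕b21⊕b22⊕b23⊕b24⊕b25⊕b26⊕b27⊕b28⊕b29⊕b30⊕b31 = 1⊕1⊕0⊕1⊕0⊕1⊕0⊕0⊕1⊕0⊕1⊕0⊕1⊕0⊕1⊕0 = 0
Syndrome (s16...s1) = 01100 → position 12.
Overall parity (XOR of all 32 bits, including p0): 0⊕1⊕1⊕1⊕1⊕0⊕1⊕1⊕1⊕0⊕1⊕0⊕1⊕0⊕0⊕0⊕1⊕1⊕0⊕1⊕0⊕1⊕0⊕0⊕1⊕0⊕1⊕0⊕1⊕0⊕1⊕0 = 1
Overall=1, syndrome position=12 → single-bit error at position 12.

single 12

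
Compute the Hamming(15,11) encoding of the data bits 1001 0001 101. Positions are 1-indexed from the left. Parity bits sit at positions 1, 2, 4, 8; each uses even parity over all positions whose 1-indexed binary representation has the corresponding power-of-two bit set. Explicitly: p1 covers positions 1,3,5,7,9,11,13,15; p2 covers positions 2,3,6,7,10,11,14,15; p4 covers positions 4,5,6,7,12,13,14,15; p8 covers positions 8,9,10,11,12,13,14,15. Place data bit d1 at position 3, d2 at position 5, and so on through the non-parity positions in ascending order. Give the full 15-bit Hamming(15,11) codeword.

Place data bits at non-power-of-two positions: b3=1, b5=0, b6=0, b7=1, b9=0, b10=0, b11=0, b12=1, b13=1, b14=0, b15=1.
p1 = XOR of data positions {3,5,7,9,11,13,15} = 1⊕0⊕1⊕0⊕0⊕1⊕1 = 0
p2 = XOR of data positions {3,6,7,10,11,14,15} = 1⊕0⊕1⊕0⊕0⊕0⊕1 = 1
p4 = XOR of data positions {5,6,7,12,13,14,15} = 0⊕0⊕1⊕1⊕1⊕0⊕1 = 0
p8 = XOR of data positions {9,10,11,12,13,14,15} = 0⊕0⊕0⊕1⊕1⊕0⊕1 = 1
Codeword b1..b15 = 011000110001101

011000110001101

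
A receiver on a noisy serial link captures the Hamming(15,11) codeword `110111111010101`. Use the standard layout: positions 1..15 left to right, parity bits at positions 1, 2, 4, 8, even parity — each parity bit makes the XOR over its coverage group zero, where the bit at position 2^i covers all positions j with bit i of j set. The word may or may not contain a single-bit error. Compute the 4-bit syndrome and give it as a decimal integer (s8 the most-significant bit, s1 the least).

s1: b1⊕b3⊕b5⊕b7⊕b9⊕b11⊕b13⊕b15 = 1⊕0⊕1⊕1⊕1⊕1⊕1⊕1 = 1
s2: b2⊕b3⊕b6⊕b7⊕b10⊕b11⊕b14⊕b15 = 1⊕0⊕1⊕1⊕0⊕1⊕0⊕1 = 1
s4: b4⊕b5⊕b6⊕b7⊕b12⊕b13⊕b14⊕b15 = 1⊕1⊕1⊕1⊕0⊕1⊕0⊕1 = 0
s8: b8⊕b9⊕b10⊕b11⊕b12⊕b13⊕b14⊕b15 = 1⊕1⊕0⊕1⊕0⊕1⊕0⊕1 = 1
Syndrome (s8...s1) = 1011 → position 11.

11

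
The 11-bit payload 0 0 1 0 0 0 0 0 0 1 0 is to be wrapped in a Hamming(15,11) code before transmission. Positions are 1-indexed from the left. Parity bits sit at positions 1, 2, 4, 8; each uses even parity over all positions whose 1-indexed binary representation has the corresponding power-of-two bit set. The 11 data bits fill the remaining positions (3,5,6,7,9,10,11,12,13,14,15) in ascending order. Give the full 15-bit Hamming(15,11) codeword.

Place data bits at non-power-of-two positions: b3=0, b5=0, b6=1, b7=0, b9=0, b10=0, b11=0, b12=0, b13=0, b14=1, b15=0.
p1 = XOR of data positions {3,5,7,9,11,13,15} = 0⊕0⊕0⊕0⊕0⊕0⊕0 = 0
p2 = XOR of data positions {3,6,7,10,11,14,15} = 0⊕1⊕0⊕0⊕0⊕1⊕0 = 0
p4 = XOR of data positions {5,6,7,12,13,14,15} = 0⊕1⊕0⊕0⊕0⊕1⊕0 = 0
p8 = XOR of data positions {9,10,11,12,13,14,15} = 0⊕0⊕0⊕0⊕0⊕1⊕0 = 1
Codeword b1..b15 = 000001010000010

000001010000010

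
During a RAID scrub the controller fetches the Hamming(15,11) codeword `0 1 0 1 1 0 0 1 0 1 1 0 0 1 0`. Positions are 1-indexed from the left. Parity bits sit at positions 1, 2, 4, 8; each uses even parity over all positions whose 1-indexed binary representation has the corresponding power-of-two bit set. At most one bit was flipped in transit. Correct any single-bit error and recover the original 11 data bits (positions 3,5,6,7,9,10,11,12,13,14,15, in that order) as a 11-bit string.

01000110010

s1: b1⊕b3⊕b5⊕b7⊕b9⊕b11⊕b13⊕b15 = 0⊕0⊕1⊕0⊕0⊕1⊕0⊕0 = 0
s2: b2⊕b3⊕b6⊕b7⊕b10⊕b11⊕b14⊕b15 = 1⊕0⊕0⊕0⊕1⊕1⊕1⊕0 = 0
s4: b4⊕b5⊕b6⊕b7⊕b12⊕b13⊕b14⊕b15 = 1⊕1⊕0⊕0⊕0⊕0⊕1⊕0 = 1
s8: b8⊕b9⊕b10⊕b11⊕b12⊕b13⊕b14⊕b15 = 1⊕0⊕1⊕1⊕0⊕0⊕1⊕0 = 0
Syndrome (s8...s1) = 0100 → position 4.
Flip bit 4: corrected codeword = 010010010110010
Data bits at positions 3,5,6,7,9,10,11,12,13,14,15: 01000110010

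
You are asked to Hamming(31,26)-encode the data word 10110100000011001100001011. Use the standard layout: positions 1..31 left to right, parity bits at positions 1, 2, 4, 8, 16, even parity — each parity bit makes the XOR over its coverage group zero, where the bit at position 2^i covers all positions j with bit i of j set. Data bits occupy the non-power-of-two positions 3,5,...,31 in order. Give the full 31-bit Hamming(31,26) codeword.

Place data bits at non-power-of-two positions: b3=1, b5=0, b6=1, b7=1, b9=0, b10=1, b11=0, b12=0, b13=0, b14=0, b15=0, b17=0, b18=1, b19=1, b20=0, b21=0, b22=1, b23=1, b24=0, b25=0, b26=0, b27=0, b28=1, b29=0, b30=1, b31=1.
p1 = XOR of data positions {3,5,7,9,11,13,15,17,19,21,23,25,27,29,31} = 1⊕0⊕1⊕0⊕0⊕0⊕0⊕0⊕1⊕0⊕1⊕0⊕0⊕0⊕1 = 1
p2 = XOR of data positions {3,6,7,10,11,14,15,18,19,22,23,26,27,30,31} = 1⊕1⊕1⊕1⊕0⊕0⊕0⊕1⊕1⊕1⊕1⊕0⊕0⊕1⊕1 = 0
p4 = XOR of data positions {5,6,7,12,13,14,15,20,21,22,23,28,29,30,31} = 0⊕1⊕1⊕0⊕0⊕0⊕0⊕0⊕0⊕1⊕1⊕1⊕0⊕1⊕1 = 1
p8 = XOR of data positions {9,10,11,12,13,14,15,24,25,26,27,28,29,30,31} = 0⊕1⊕0⊕0⊕0⊕0⊕0⊕0⊕0⊕0⊕0⊕1⊕0⊕1⊕1 = 0
p16 = XOR of data positions {17,18,19,20,21,22,23,24,25,26,27,28,29,30,31} = 0⊕1⊕1⊕0⊕0⊕1⊕1⊕0⊕0⊕0⊕0⊕1⊕0⊕1⊕1 = 1
Codeword b1..b31 = 1011011001000001011001100001011

1011011001000001011001100001011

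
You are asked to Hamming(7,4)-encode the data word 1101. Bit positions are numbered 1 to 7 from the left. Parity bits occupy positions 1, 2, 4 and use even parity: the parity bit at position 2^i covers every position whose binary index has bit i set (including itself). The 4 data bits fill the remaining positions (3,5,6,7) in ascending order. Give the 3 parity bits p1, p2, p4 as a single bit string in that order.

Place data bits at non-power-of-two positions: b3=1, b5=1, b6=0, b7=1.
p1 = XOR of data positions {3,5,7} = 1⊕1⊕1 = 1
p2 = XOR of data positions {3,6,7} = 1⊕0⊕1 = 0
p4 = XOR of data positions {5,6,7} = 1⊕0⊕1 = 0
Parity bits p1,p2,p4 = 100

100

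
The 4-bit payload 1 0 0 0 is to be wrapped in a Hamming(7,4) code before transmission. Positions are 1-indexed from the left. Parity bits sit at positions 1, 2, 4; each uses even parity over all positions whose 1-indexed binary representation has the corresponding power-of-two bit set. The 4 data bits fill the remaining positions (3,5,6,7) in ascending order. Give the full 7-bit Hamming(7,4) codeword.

Place data bits at non-power-of-two positions: b3=1, b5=0, b6=0, b7=0.
p1 = XOR of data positions {3,5,7} = 1⊕0⊕0 = 1
p2 = XOR of data positions {3,6,7} = 1⊕0⊕0 = 1
p4 = XOR of data positions {5,6,7} = 0⊕0⊕0 = 0
Codeword b1..b7 = 1110000

1110000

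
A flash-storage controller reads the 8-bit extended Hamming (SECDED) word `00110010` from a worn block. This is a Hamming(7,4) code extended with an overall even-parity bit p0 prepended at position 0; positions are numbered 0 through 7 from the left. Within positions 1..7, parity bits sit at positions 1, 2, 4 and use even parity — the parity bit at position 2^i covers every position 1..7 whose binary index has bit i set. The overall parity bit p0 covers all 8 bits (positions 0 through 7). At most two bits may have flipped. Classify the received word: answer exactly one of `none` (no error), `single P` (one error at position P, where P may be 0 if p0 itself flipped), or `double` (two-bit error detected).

s1: b1⊕b3⊕b5⊕b7 = 0⊕1⊕0⊕0 = 1
s2: b2⊕b3⊕b6⊕b7 = 1⊕1⊕1⊕0 = 1
s4: b4⊕b5⊕b6⊕b7 = 0⊕0⊕1⊕0 = 1
Syndrome (s4...s1) = 111 → position 7.
Overall parity (XOR of all 8 bits, including p0): 0⊕0⊕1⊕1⊕0⊕0⊕1⊕0 = 1
Overall=1, syndrome position=7 → single-bit error at position 7.

single 7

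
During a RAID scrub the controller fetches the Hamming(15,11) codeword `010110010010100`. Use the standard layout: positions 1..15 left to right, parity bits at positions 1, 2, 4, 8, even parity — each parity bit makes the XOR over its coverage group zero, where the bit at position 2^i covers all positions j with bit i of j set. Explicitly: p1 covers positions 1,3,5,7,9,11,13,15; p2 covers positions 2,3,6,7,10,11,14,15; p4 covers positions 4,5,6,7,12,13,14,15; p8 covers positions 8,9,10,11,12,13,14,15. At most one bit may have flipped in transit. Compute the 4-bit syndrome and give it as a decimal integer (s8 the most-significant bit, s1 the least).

13

s1: b1⊕b3⊕b5⊕b7⊕b9⊕b11⊕b13⊕b15 = 0⊕0⊕1⊕0⊕0⊕1⊕1⊕0 = 1
s2: b2⊕b3⊕b6⊕b7⊕b10⊕b11⊕b14⊕b15 = 1⊕0⊕0⊕0⊕0⊕1⊕0⊕0 = 0
s4: b4⊕b5⊕b6⊕b7⊕b12⊕b13⊕b14⊕b15 = 1⊕1⊕0⊕0⊕0⊕1⊕0⊕0 = 1
s8: b8⊕b9⊕b10⊕b11⊕b12⊕b13⊕b14⊕b15 = 1⊕0⊕0⊕1⊕0⊕1⊕0⊕0 = 1
Syndrome (s8...s1) = 1101 → position 13.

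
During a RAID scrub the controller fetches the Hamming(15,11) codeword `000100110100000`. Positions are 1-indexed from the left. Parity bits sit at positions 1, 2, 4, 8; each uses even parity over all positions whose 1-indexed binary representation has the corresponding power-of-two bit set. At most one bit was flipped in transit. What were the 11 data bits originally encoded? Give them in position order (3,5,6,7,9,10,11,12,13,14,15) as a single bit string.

00010100000

s1: b1⊕b3⊕b5⊕b7⊕b9⊕b11⊕b13⊕b15 = 0⊕0⊕0⊕1⊕0⊕0⊕0⊕0 = 1
s2: b2⊕b3⊕b6⊕b7⊕b10⊕b11⊕b14⊕b15 = 0⊕0⊕0⊕1⊕1⊕0⊕0⊕0 = 0
s4: b4⊕b5⊕b6⊕b7⊕b12⊕b13⊕b14⊕b15 = 1⊕0⊕0⊕1⊕0⊕0⊕0⊕0 = 0
s8: b8⊕b9⊕b10⊕b11⊕b12⊕b13⊕b14⊕b15 = 1⊕0⊕1⊕0⊕0⊕0⊕0⊕0 = 0
Syndrome (s8...s1) = 0001 → position 1.
Flip bit 1: corrected codeword = 100100110100000
Data bits at positions 3,5,6,7,9,10,11,12,13,14,15: 00010100000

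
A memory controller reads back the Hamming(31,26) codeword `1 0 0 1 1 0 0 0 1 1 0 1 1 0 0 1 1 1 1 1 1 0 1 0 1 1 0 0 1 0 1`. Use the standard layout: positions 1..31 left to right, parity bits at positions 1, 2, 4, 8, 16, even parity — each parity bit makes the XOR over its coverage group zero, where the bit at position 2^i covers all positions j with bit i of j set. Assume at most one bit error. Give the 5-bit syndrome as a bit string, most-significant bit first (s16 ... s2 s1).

s1: b1⊕b3⊕b5⊕b7⊕b9⊕b11⊕b13⊕b15⊕b17⊕b19⊕b21⊕b23⊕b25⊕b27⊕b29⊕b31 = 1⊕0⊕1⊕0⊕1⊕0⊕1⊕0⊕1⊕1⊕1⊕1⊕1⊕0⊕1⊕1 = 1
s2: b2⊕b3⊕b6⊕b7⊕b10⊕b11⊕b14⊕b15⊕b18⊕b19⊕b22⊕b23⊕b26⊕b27⊕b30⊕b31 = 0⊕0⊕0⊕0⊕1⊕0⊕0⊕0⊕1⊕1⊕0⊕1⊕1⊕0⊕0⊕1 = 0
s4: b4⊕b5⊕b6⊕b7⊕b12⊕b13⊕b14⊕b15⊕b20⊕b21⊕b22⊕b23⊕b28⊕b29⊕b30⊕b31 = 1⊕1⊕0⊕0⊕1⊕1⊕0⊕0⊕1⊕1⊕0⊕1⊕0⊕1⊕0⊕1 = 1
s8: b8⊕b9⊕b10⊕b11⊕b12⊕b13⊕b14⊕b15⊕b24⊕b25⊕b26⊕b27⊕b28⊕b29⊕b30⊕b31 = 0⊕1⊕1⊕0⊕1⊕1⊕0⊕0⊕0⊕1⊕1⊕0⊕0⊕1⊕0⊕1 = 0
s16: b16⊕b17⊕b18⊕b19⊕b20⊕b21⊕b22⊕b23⊕b24⊕b25⊕b26⊕b27⊕b28⊕b29⊕b30⊕b31 = 1⊕1⊕1⊕1⊕1⊕1⊕0⊕1⊕0⊕1⊕1⊕0⊕0⊕1⊕0⊕1 = 1
Syndrome (s16...s1) = 10101 → position 21.

10101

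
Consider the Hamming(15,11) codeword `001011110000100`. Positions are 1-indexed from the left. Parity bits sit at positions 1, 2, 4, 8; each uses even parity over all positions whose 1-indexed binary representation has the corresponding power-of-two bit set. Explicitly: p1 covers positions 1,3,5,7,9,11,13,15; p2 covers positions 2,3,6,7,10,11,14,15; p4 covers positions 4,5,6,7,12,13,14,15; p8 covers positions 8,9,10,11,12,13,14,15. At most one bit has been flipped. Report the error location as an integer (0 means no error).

s1: b1⊕b3⊕b5⊕b7⊕b9⊕b11⊕b13⊕b15 = 0⊕1⊕1⊕1⊕0⊕0⊕1⊕0 = 0
s2: b2⊕b3⊕b6⊕b7⊕b10⊕b11⊕b14⊕b15 = 0⊕1⊕1⊕1⊕0⊕0⊕0⊕0 = 1
s4: b4⊕b5⊕b6⊕b7⊕b12⊕b13⊕b14⊕b15 = 0⊕1⊕1⊕1⊕0⊕1⊕0⊕0 = 0
s8: b8⊕b9⊕b10⊕b11⊕b12⊕b13⊕b14⊕b15 = 1⊕0⊕0⊕0⊕0⊕1⊕0⊕0 = 0
Syndrome (s8...s1) = 0010 → position 2.

2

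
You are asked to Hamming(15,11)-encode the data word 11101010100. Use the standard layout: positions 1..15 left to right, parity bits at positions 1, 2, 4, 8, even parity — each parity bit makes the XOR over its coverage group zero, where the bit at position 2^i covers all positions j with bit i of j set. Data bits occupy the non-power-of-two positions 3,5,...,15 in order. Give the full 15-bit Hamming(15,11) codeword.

Place data bits at non-power-of-two positions: b3=1, b5=1, b6=1, b7=0, b9=1, b10=0, b11=1, b12=0, b13=1, b14=0, b15=0.
p1 = XOR of data positions {3,5,7,9,11,13,15} = 1⊕1⊕0⊕1⊕1⊕1⊕0 = 1
p2 = XOR of data positions {3,6,7,10,11,14,15} = 1⊕1⊕0⊕0⊕1⊕0⊕0 = 1
p4 = XOR of data positions {5,6,7,12,13,14,15} = 1⊕1⊕0⊕0⊕1⊕0⊕0 = 1
p8 = XOR of data positions {9,10,11,12,13,14,15} = 1⊕0⊕1⊕0⊕1⊕0⊕0 = 1
Codeword b1..b15 = 111111011010100

111111011010100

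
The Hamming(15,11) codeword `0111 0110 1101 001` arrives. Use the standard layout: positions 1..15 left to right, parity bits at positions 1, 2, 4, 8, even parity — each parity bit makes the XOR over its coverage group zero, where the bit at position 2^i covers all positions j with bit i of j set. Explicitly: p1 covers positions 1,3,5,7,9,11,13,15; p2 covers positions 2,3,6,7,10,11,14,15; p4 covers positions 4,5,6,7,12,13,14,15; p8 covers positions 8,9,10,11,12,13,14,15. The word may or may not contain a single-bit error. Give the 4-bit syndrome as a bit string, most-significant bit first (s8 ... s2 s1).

0100

s1: b1⊕b3⊕b5⊕b7⊕b9⊕b11⊕b13⊕b15 = 0⊕1⊕0⊕1⊕1⊕0⊕0⊕1 = 0
s2: b2⊕b3⊕b6⊕b7⊕b10⊕b11⊕b14⊕b15 = 1⊕1⊕1⊕1⊕1⊕0⊕0⊕1 = 0
s4: b4⊕b5⊕b6⊕b7⊕b12⊕b13⊕b14⊕b15 = 1⊕0⊕1⊕1⊕1⊕0⊕0⊕1 = 1
s8: b8⊕b9⊕b10⊕b11⊕b12⊕b13⊕b14⊕b15 = 0⊕1⊕1⊕0⊕1⊕0⊕0⊕1 = 0
Syndrome (s8...s1) = 0100 → position 4.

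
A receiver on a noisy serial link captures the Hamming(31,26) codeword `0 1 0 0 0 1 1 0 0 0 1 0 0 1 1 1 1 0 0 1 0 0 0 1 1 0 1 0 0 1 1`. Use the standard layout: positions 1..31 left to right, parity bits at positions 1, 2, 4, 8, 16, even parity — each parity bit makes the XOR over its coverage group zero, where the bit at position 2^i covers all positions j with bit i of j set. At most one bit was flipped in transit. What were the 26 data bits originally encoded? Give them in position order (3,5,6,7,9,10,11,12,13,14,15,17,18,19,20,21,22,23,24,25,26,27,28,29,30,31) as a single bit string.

s1: b1⊕b3⊕b5⊕b7⊕b9⊕b11⊕b13⊕b15⊕b17⊕b19⊕b21⊕b23⊕b25⊕b27⊕b29⊕b31 = 0⊕0⊕0⊕1⊕0⊕1⊕0⊕1⊕1⊕0⊕0⊕0⊕1⊕1⊕0⊕1 = 1
s2: b2⊕b3⊕b6⊕b7⊕b10⊕b11⊕b14⊕b15⊕b18⊕b19⊕b22⊕b23⊕b26⊕b27⊕b30⊕b31 = 1⊕0⊕1⊕1⊕0⊕1⊕1⊕1⊕0⊕0⊕0⊕0⊕0⊕1⊕1⊕1 = 1
s4: b4⊕b5⊕b6⊕b7⊕b12⊕b13⊕b14⊕b15⊕b20⊕b21⊕b22⊕b23⊕b28⊕b29⊕b30⊕b31 = 0⊕0⊕1⊕1⊕0⊕0⊕1⊕1⊕1⊕0⊕0⊕0⊕0⊕0⊕1⊕1 = 1
s8: b8⊕b9⊕b10⊕b11⊕b12⊕b13⊕b14⊕b15⊕b24⊕b25⊕b26⊕b27⊕b28⊕b29⊕b30⊕b31 = 0⊕0⊕0⊕1⊕0⊕0⊕1⊕1⊕1⊕1⊕0⊕1⊕0⊕0⊕1⊕1 = 0
s16: b16⊕b17⊕b18⊕b19⊕b20⊕b21⊕b22⊕b23⊕b24⊕b25⊕b26⊕b27⊕b28⊕b29⊕b30⊕b31 = 1⊕1⊕0⊕0⊕1⊕0⊕0⊕0⊕1⊕1⊕0⊕1⊕0⊕0⊕1⊕1 = 0
Syndrome (s16...s1) = 00111 → position 7.
Flip bit 7: corrected codeword = 0100010000100111100100011010011
Data bits at positions 3,5,6,7,9,10,11,12,13,14,15,17,18,19,20,21,22,23,24,25,26,27,28,29,30,31: 00100010011100100011010011

00100010011100100011010011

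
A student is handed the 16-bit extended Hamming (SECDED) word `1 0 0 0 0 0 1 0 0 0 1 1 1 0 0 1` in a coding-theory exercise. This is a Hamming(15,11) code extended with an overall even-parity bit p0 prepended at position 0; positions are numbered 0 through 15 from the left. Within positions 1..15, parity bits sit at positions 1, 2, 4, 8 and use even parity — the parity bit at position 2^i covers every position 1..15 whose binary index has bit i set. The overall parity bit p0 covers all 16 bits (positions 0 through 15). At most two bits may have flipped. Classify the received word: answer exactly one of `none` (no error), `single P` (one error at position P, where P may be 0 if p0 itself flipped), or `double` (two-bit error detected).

double

s1: b1⊕b3⊕b5⊕b7⊕b9⊕b11⊕b13⊕b15 = 0⊕0⊕0⊕0⊕0⊕1⊕0⊕1 = 0
s2: b2⊕b3⊕b6⊕b7⊕b10⊕b11⊕b14⊕b15 = 0⊕0⊕1⊕0⊕1⊕1⊕0⊕1 = 0
s4: b4⊕b5⊕b6⊕b7⊕b12⊕b13⊕b14⊕b15 = 0⊕0⊕1⊕0⊕1⊕0⊕0⊕1 = 1
s8: b8⊕b9⊕b10⊕b11⊕b12⊕b13⊕b14⊕b15 = 0⊕0⊕1⊕1⊕1⊕0⊕0⊕1 = 0
Syndrome (s8...s1) = 0100 → position 4.
Overall parity (XOR of all 16 bits, including p0): 1⊕0⊕0⊕0⊕0⊕0⊕1⊕0⊕0⊕0⊕1⊕1⊕1⊕0⊕0⊕1 = 0
Overall=0, syndrome position=4 → double-bit error detected (uncorrectable).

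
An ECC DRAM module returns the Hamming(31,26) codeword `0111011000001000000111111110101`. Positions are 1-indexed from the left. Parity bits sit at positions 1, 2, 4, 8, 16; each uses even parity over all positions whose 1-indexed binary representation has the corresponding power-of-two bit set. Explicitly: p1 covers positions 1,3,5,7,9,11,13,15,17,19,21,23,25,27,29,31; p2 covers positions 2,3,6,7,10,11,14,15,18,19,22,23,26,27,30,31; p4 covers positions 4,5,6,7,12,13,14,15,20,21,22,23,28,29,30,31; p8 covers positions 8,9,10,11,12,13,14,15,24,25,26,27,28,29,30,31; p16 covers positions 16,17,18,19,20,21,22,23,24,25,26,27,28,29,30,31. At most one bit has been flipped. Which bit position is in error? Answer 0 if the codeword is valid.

11

s1: b1⊕b3⊕b5⊕b7⊕b9⊕b11⊕b13⊕b15⊕b17⊕b19⊕b21⊕b23⊕b25⊕b27⊕b29⊕b31 = 0⊕1⊕0⊕1⊕0⊕0⊕1⊕0⊕0⊕0⊕1⊕1⊕1⊕1⊕1⊕1 = 1
s2: b2⊕b3⊕b6⊕b7⊕b10⊕b11⊕b14⊕b15⊕b18⊕b19⊕b22⊕b23⊕b26⊕b27⊕b30⊕b31 = 1⊕1⊕1⊕1⊕0⊕0⊕0⊕0⊕0⊕0⊕1⊕1⊕1⊕1⊕0⊕1 = 1
s4: b4⊕b5⊕b6⊕b7⊕b12⊕b13⊕b14⊕b15⊕b20⊕b21⊕b22⊕b23⊕b28⊕b29⊕b30⊕b31 = 1⊕0⊕1⊕1⊕0⊕1⊕0⊕0⊕1⊕1⊕1⊕1⊕0⊕1⊕0⊕1 = 0
s8: b8⊕b9⊕b10⊕b11⊕b12⊕b13⊕b14⊕b15⊕b24⊕b25⊕b26⊕b27⊕b28⊕b29⊕b30⊕b31 = 0⊕0⊕0⊕0⊕0⊕1⊕0⊕0⊕1⊕1⊕1⊕1⊕0⊕1⊕0⊕1 = 1
s16: b16⊕b17⊕b18⊕b19⊕b20⊕b21⊕b22⊕b23⊕b24⊕b25⊕b26⊕b27⊕b28⊕b29⊕b30⊕b31 = 0⊕0⊕0⊕0⊕1⊕1⊕1⊕1⊕1⊕1⊕1⊕1⊕0⊕1⊕0⊕1 = 0
Syndrome (s16...s1) = 01011 → position 11.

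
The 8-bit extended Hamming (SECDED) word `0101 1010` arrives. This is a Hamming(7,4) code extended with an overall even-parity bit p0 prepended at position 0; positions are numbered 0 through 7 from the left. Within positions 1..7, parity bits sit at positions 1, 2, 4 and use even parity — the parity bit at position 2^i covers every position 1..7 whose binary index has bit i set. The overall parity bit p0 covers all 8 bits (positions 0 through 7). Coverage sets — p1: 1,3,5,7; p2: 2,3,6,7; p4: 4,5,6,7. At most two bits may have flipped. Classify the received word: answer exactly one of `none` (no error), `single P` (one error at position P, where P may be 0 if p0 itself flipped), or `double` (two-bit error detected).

none

s1: b1⊕b3⊕b5⊕b7 = 1⊕1⊕0⊕0 = 0
s2: b2⊕b3⊕b6⊕b7 = 0⊕1⊕1⊕0 = 0
s4: b4⊕b5⊕b6⊕b7 = 1⊕0⊕1⊕0 = 0
Syndrome (s4...s1) = 000 → position 0 (no error).
Overall parity (XOR of all 8 bits, including p0): 0⊕1⊕0⊕1⊕1⊕0⊕1⊕0 = 0
Overall=0, syndrome position=0 → no error.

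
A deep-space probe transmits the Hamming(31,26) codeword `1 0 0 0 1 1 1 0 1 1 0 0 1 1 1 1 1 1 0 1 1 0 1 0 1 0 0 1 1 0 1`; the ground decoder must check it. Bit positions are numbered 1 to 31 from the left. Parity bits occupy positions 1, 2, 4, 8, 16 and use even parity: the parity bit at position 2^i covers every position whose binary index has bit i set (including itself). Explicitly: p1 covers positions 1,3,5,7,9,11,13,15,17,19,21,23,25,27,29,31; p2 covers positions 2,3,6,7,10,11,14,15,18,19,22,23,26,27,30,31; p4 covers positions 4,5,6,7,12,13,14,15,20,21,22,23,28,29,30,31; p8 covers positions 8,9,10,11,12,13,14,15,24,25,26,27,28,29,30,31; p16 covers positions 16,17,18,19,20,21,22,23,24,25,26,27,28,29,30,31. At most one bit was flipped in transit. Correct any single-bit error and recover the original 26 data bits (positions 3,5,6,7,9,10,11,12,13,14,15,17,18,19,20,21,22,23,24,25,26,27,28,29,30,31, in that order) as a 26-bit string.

s1: b1⊕b3⊕b5⊕b7⊕b9⊕b11⊕b13⊕b15⊕b17⊕b19⊕b21⊕b23⊕b25⊕b27⊕b29⊕b31 = 1⊕0⊕1⊕1⊕1⊕0⊕1⊕1⊕1⊕0⊕1⊕1⊕1⊕0⊕1⊕1 = 0
s2: b2⊕b3⊕b6⊕b7⊕b10⊕b11⊕b14⊕b15⊕b18⊕b19⊕b22⊕b23⊕b26⊕b27⊕b30⊕b31 = 0⊕0⊕1⊕1⊕1⊕0⊕1⊕1⊕1⊕0⊕0⊕1⊕0⊕0⊕0⊕1 = 0
s4: b4⊕b5⊕b6⊕b7⊕b12⊕b13⊕b14⊕b15⊕b20⊕b21⊕b22⊕b23⊕b28⊕b29⊕b30⊕b31 = 0⊕1⊕1⊕1⊕0⊕1⊕1⊕1⊕1⊕1⊕0⊕1⊕1⊕1⊕0⊕1 = 0
s8: b8⊕b9⊕b10⊕b11⊕b12⊕b13⊕b14⊕b15⊕b24⊕b25⊕b26⊕b27⊕b28⊕b29⊕b30⊕b31 = 0⊕1⊕1⊕0⊕0⊕1⊕1⊕1⊕0⊕1⊕0⊕0⊕1⊕1⊕0⊕1 = 1
s16: b16⊕b17⊕b18⊕b19⊕b20⊕b21⊕b22⊕b23⊕b24⊕b25⊕b26⊕b27⊕b28⊕b29⊕b30⊕b31 = 1⊕1⊕1⊕0⊕1⊕1⊕0⊕1⊕0⊕1⊕0⊕0⊕1⊕1⊕0⊕1 = 0
Syndrome (s16...s1) = 01000 → position 8.
Flip bit 8: corrected codeword = 1000111111001111110110101001101
Data bits at positions 3,5,6,7,9,10,11,12,13,14,15,17,18,19,20,21,22,23,24,25,26,27,28,29,30,31: 01111100111110110101001101

01111100111110110101001101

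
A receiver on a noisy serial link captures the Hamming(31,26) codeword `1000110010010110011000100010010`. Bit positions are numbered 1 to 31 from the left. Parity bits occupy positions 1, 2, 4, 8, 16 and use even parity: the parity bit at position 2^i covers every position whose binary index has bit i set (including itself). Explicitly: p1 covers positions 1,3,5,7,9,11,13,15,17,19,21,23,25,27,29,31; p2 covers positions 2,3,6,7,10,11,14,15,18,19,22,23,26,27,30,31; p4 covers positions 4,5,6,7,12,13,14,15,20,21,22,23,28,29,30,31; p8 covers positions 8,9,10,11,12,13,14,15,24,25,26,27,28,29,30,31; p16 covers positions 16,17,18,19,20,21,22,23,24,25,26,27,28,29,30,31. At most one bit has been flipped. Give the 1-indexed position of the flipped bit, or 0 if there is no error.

s1: b1⊕b3⊕b5⊕b7⊕b9⊕b11⊕b13⊕b15⊕b17⊕b19⊕b21⊕b23⊕b25⊕b27⊕b29⊕b31 = 1⊕0⊕1⊕0⊕1⊕0⊕0⊕1⊕0⊕1⊕0⊕1⊕0⊕1⊕0⊕0 = 1
s2: b2⊕b3⊕b6⊕b7⊕b10⊕b11⊕b14⊕b15⊕b18⊕b19⊕b22⊕b23⊕b26⊕b27⊕b30⊕b31 = 0⊕0⊕1⊕0⊕0⊕0⊕1⊕1⊕1⊕1⊕0⊕1⊕0⊕1⊕1⊕0 = 0
s4: b4⊕b5⊕b6⊕b7⊕b12⊕b13⊕b14⊕b15⊕b20⊕b21⊕b22⊕b23⊕b28⊕b29⊕b30⊕b31 = 0⊕1⊕1⊕0⊕1⊕0⊕1⊕1⊕0⊕0⊕0⊕1⊕0⊕0⊕1⊕0 = 1
s8: b8⊕b9⊕b10⊕b11⊕b12⊕b13⊕b14⊕b15⊕b24⊕b25⊕b26⊕b27⊕b28⊕b29⊕b30⊕b31 = 0⊕1⊕0⊕0⊕1⊕0⊕1⊕1⊕0⊕0⊕0⊕1⊕0⊕0⊕1⊕0 = 0
s16: b16⊕b17⊕b18⊕b19⊕b20⊕b21⊕b22⊕b23⊕b24⊕b25⊕b26⊕b27⊕b28⊕b29⊕b30⊕b31 = 0⊕0⊕1⊕1⊕0⊕0⊕0⊕1⊕0⊕0⊕0⊕1⊕0⊕0⊕1⊕0 = 1
Syndrome (s16...s1) = 10101 → position 21.

21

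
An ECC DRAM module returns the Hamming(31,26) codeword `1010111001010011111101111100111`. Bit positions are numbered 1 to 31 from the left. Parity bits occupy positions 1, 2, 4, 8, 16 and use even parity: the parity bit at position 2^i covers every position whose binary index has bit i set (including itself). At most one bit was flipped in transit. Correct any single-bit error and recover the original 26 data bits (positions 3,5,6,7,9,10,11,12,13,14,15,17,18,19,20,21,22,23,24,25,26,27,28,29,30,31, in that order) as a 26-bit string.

11110101001111101111100011

s1: b1⊕b3⊕b5⊕b7⊕b9⊕b11⊕b13⊕b15⊕b17⊕b19⊕b21⊕b23⊕b25⊕b27⊕b29⊕b31 = 1⊕1⊕1⊕1⊕0⊕0⊕0⊕1⊕1⊕1⊕0⊕1⊕1⊕0⊕1⊕1 = 1
s2: b2⊕b3⊕b6⊕b7⊕b10⊕b11⊕b14⊕b15⊕b18⊕b19⊕b22⊕b23⊕b26⊕b27⊕b30⊕b31 = 0⊕1⊕1⊕1⊕1⊕0⊕0⊕1⊕1⊕1⊕1⊕1⊕1⊕0⊕1⊕1 = 0
s4: b4⊕b5⊕b6⊕b7⊕b12⊕b13⊕b14⊕b15⊕b20⊕b21⊕b22⊕b23⊕b28⊕b29⊕b30⊕b31 = 0⊕1⊕1⊕1⊕1⊕0⊕0⊕1⊕1⊕0⊕1⊕1⊕0⊕1⊕1⊕1 = 1
s8: b8⊕b9⊕b10⊕b11⊕b12⊕b13⊕b14⊕b15⊕b24⊕b25⊕b26⊕b27⊕b28⊕b29⊕b30⊕b31 = 0⊕0⊕1⊕0⊕1⊕0⊕0⊕1⊕1⊕1⊕1⊕0⊕0⊕1⊕1⊕1 = 1
s16: b16⊕b17⊕b18⊕b19⊕b20⊕b21⊕b22⊕b23⊕b24⊕b25⊕b26⊕b27⊕b28⊕b29⊕b30⊕b31 = 1⊕1⊕1⊕1⊕1⊕0⊕1⊕1⊕1⊕1⊕1⊕0⊕0⊕1⊕1⊕1 = 1
Syndrome (s16...s1) = 11101 → position 29.
Flip bit 29: corrected codeword = 1010111001010011111101111100011
Data bits at positions 3,5,6,7,9,10,11,12,13,14,15,17,18,19,20,21,22,23,24,25,26,27,28,29,30,31: 11110101001111101111100011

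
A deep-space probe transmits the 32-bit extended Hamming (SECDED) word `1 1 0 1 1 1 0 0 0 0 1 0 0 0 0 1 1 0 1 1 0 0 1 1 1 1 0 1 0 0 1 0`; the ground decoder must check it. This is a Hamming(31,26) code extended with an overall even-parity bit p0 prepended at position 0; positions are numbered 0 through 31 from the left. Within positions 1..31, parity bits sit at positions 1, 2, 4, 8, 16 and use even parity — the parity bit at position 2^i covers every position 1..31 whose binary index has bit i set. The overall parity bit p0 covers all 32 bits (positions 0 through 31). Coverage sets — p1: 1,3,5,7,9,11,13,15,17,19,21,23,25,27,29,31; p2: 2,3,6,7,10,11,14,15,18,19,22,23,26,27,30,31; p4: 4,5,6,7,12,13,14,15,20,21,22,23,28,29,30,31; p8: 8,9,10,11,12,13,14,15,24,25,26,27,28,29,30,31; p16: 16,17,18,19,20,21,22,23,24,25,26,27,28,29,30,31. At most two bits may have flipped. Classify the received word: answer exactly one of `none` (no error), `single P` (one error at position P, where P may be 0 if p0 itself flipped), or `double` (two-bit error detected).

s1: b1⊕b3⊕b5⊕b7⊕b9⊕b11⊕b13⊕b15⊕b17⊕b19⊕b21⊕b23⊕b25⊕b27⊕b29⊕b31 = 1⊕1⊕1⊕0⊕0⊕0⊕0⊕1⊕0⊕1⊕0⊕1⊕1⊕1⊕0⊕0 = 0
s2: b2⊕b3⊕b6⊕b7⊕b10⊕b11⊕b14⊕b15⊕b18⊕b19⊕b22⊕b23⊕b26⊕b27⊕b30⊕b31 = 0⊕1⊕0⊕0⊕1⊕0⊕0⊕1⊕1⊕1⊕1⊕1⊕0⊕1⊕1⊕0 = 1
s4: b4⊕b5⊕b6⊕b7⊕b12⊕b13⊕b14⊕b15⊕b20⊕b21⊕b22⊕b23⊕b28⊕b29⊕b30⊕b31 = 1⊕1⊕0⊕0⊕0⊕0⊕0⊕1⊕0⊕0⊕1⊕1⊕0⊕0⊕1⊕0 = 0
s8: b8⊕b9⊕b10⊕b11⊕b12⊕b13⊕b14⊕b15⊕b24⊕b25⊕b26⊕b27⊕b28⊕b29⊕b30⊕b31 = 0⊕0⊕1⊕0⊕0⊕0⊕0⊕1⊕1⊕1⊕0⊕1⊕0⊕0⊕1⊕0 = 0
s16: b16⊕b17⊕b18⊕b19⊕b20⊕b21⊕b22⊕b23⊕b24⊕b25⊕b26⊕b27⊕b28⊕b29⊕b30⊕b31 = 1⊕0⊕1⊕1⊕0⊕0⊕1⊕1⊕1⊕1⊕0⊕1⊕0⊕0⊕1⊕0 = 1
Syndrome (s16...s1) = 10010 → position 18.
Overall parity (XOR of all 32 bits, including p0): 1⊕1⊕0⊕1⊕1⊕1⊕0⊕0⊕0⊕0⊕1⊕0⊕0⊕0⊕0⊕1⊕1⊕0⊕1⊕1⊕0⊕0⊕1⊕1⊕1⊕1⊕0⊕1⊕0⊕0⊕1⊕0 = 0
Overall=0, syndrome position=18 → double-bit error detected (uncorrectable).

double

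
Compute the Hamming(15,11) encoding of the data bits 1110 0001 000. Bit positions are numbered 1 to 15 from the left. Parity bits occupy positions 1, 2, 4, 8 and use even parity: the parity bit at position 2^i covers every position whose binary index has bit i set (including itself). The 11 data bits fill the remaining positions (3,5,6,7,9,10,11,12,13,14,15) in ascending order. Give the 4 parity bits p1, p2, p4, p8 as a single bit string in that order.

0011

Place data bits at non-power-of-two positions: b3=1, b5=1, b6=1, b7=0, b9=0, b10=0, b11=0, b12=1, b13=0, b14=0, b15=0.
p1 = XOR of data positions {3,5,7,9,11,13,15} = 1⊕1⊕0⊕0⊕0⊕0⊕0 = 0
p2 = XOR of data positions {3,6,7,10,11,14,15} = 1⊕1⊕0⊕0⊕0⊕0⊕0 = 0
p4 = XOR of data positions {5,6,7,12,13,14,15} = 1⊕1⊕0⊕1⊕0⊕0⊕0 = 1
p8 = XOR of data positions {9,10,11,12,13,14,15} = 0⊕0⊕0⊕1⊕0⊕0⊕0 = 1
Parity bits p1,p2,p4,p8 = 0011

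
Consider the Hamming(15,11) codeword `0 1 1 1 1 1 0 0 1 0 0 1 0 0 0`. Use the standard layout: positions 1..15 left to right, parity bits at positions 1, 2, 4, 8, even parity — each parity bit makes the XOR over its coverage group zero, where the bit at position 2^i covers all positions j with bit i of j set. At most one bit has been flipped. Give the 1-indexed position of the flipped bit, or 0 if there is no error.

s1: b1⊕b3⊕b5⊕b7⊕b9⊕b11⊕b13⊕b15 = 0⊕1⊕1⊕0⊕1⊕0⊕0⊕0 = 1
s2: b2⊕b3⊕b6⊕b7⊕b10⊕b11⊕b14⊕b15 = 1⊕1⊕1⊕0⊕0⊕0⊕0⊕0 = 1
s4: b4⊕b5⊕b6⊕b7⊕b12⊕b13⊕b14⊕b15 = 1⊕1⊕1⊕0⊕1⊕0⊕0⊕0 = 0
s8: b8⊕b9⊕b10⊕b11⊕b12⊕b13⊕b14⊕b15 = 0⊕1⊕0⊕0⊕1⊕0⊕0⊕0 = 0
Syndrome (s8...s1) = 0011 → position 3.

3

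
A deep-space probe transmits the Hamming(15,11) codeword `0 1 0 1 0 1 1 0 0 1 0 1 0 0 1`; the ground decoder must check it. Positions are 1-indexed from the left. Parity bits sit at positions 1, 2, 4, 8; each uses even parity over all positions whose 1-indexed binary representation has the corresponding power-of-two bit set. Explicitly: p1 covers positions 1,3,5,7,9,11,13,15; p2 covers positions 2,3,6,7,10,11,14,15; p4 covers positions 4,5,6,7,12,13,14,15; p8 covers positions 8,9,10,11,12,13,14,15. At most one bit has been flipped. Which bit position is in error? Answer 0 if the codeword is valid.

s1: b1⊕b3⊕b5⊕b7⊕b9⊕b11⊕b13⊕b15 = 0⊕0⊕0⊕1⊕0⊕0⊕0⊕1 = 0
s2: b2⊕b3⊕b6⊕b7⊕b10⊕b11⊕b14⊕b15 = 1⊕0⊕1⊕1⊕1⊕0⊕0⊕1 = 1
s4: b4⊕b5⊕b6⊕b7⊕b12⊕b13⊕b14⊕b15 = 1⊕0⊕1⊕1⊕1⊕0⊕0⊕1 = 1
s8: b8⊕b9⊕b10⊕b11⊕b12⊕b13⊕b14⊕b15 = 0⊕0⊕1⊕0⊕1⊕0⊕0⊕1 = 1
Syndrome (s8...s1) = 1110 → position 14.

14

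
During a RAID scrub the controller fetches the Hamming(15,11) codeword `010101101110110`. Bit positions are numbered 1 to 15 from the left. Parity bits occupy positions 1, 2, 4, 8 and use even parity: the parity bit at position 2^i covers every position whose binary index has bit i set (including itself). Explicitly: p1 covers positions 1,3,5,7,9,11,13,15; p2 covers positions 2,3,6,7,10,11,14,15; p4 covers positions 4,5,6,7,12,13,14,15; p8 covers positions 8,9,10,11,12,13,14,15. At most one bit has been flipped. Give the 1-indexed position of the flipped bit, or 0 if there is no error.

s1: b1⊕b3⊕b5⊕b7⊕b9⊕b11⊕b13⊕b15 = 0⊕0⊕0⊕1⊕1⊕1⊕1⊕0 = 0
s2: b2⊕b3⊕b6⊕b7⊕b10⊕b11⊕b14⊕b15 = 1⊕0⊕1⊕1⊕1⊕1⊕1⊕0 = 0
s4: b4⊕b5⊕b6⊕b7⊕b12⊕b13⊕b14⊕b15 = 1⊕0⊕1⊕1⊕0⊕1⊕1⊕0 = 1
s8: b8⊕b9⊕b10⊕b11⊕b12⊕b13⊕b14⊕b15 = 0⊕1⊕1⊕1⊕0⊕1⊕1⊕0 = 1
Syndrome (s8...s1) = 1100 → position 12.

12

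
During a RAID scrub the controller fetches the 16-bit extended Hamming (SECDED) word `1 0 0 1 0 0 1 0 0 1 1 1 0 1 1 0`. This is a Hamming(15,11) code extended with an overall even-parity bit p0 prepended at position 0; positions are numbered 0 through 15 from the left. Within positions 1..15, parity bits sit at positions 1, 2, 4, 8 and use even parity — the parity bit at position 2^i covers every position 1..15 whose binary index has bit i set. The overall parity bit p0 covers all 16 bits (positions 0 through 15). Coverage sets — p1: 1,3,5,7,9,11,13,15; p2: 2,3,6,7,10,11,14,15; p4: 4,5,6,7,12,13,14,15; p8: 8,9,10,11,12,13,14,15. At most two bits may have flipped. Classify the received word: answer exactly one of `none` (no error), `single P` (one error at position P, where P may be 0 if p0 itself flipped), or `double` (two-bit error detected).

s1: b1⊕b3⊕b5⊕b7⊕b9⊕b11⊕b13⊕b15 = 0⊕1⊕0⊕0⊕1⊕1⊕1⊕0 = 0
s2: b2⊕b3⊕b6⊕b7⊕b10⊕b11⊕b14⊕b15 = 0⊕1⊕1⊕0⊕1⊕1⊕1⊕0 = 1
s4: b4⊕b5⊕b6⊕b7⊕b12⊕b13⊕b14⊕b15 = 0⊕0⊕1⊕0⊕0⊕1⊕1⊕0 = 1
s8: b8⊕b9⊕b10⊕b11⊕b12⊕b13⊕b14⊕b15 = 0⊕1⊕1⊕1⊕0⊕1⊕1⊕0 = 1
Syndrome (s8...s1) = 1110 → position 14.
Overall parity (XOR of all 16 bits, including p0): 1⊕0⊕0⊕1⊕0⊕0⊕1⊕0⊕0⊕1⊕1⊕1⊕0⊕1⊕1⊕0 = 0
Overall=0, syndrome position=14 → double-bit error detected (uncorrectable).

double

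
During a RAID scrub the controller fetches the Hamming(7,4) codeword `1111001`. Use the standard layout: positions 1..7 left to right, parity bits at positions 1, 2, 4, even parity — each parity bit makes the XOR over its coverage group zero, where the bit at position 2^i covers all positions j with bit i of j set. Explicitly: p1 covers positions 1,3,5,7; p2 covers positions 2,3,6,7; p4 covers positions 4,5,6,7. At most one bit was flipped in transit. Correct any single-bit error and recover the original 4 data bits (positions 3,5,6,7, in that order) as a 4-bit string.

s1: b1⊕b3⊕b5⊕b7 = 1⊕1⊕0⊕1 = 1
s2: b2⊕b3⊕b6⊕b7 = 1⊕1⊕0⊕1 = 1
s4: b4⊕b5⊕b6⊕b7 = 1⊕0⊕0⊕1 = 0
Syndrome (s4...s1) = 011 → position 3.
Flip bit 3: corrected codeword = 1101001
Data bits at positions 3,5,6,7: 0001

0001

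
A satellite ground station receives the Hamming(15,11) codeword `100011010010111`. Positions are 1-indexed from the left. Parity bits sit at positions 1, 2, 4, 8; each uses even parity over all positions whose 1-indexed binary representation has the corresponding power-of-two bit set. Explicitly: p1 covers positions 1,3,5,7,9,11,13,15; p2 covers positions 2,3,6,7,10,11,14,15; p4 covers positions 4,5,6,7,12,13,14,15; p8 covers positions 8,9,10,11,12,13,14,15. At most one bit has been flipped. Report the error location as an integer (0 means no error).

s1: b1⊕b3⊕b5⊕b7⊕b9⊕b11⊕b13⊕b15 = 1⊕0⊕1⊕0⊕0⊕1⊕1⊕1 = 1
s2: b2⊕b3⊕b6⊕b7⊕b10⊕b11⊕b14⊕b15 = 0⊕0⊕1⊕0⊕0⊕1⊕1⊕1 = 0
s4: b4⊕b5⊕b6⊕b7⊕b12⊕b13⊕b14⊕b15 = 0⊕1⊕1⊕0⊕0⊕1⊕1⊕1 = 1
s8: b8⊕b9⊕b10⊕b11⊕b12⊕b13⊕b14⊕b15 = 1⊕0⊕0⊕1⊕0⊕1⊕1⊕1 = 1
Syndrome (s8...s1) = 1101 → position 13.

13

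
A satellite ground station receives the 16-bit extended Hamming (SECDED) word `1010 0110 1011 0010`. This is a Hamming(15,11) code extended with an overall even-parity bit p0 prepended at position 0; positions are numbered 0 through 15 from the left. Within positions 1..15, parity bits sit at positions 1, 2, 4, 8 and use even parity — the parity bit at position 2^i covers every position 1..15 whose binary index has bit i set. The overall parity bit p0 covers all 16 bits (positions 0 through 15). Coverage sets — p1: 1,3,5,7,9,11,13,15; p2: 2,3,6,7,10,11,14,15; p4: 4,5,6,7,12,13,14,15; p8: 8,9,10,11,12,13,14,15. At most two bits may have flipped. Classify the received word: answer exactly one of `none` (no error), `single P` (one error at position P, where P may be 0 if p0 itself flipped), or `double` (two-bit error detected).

s1: b1⊕b3⊕b5⊕b7⊕b9⊕b11⊕b13⊕b15 = 0⊕0⊕1⊕0⊕0⊕1⊕0⊕0 = 0
s2: b2⊕b3⊕b6⊕b7⊕b10⊕b11⊕b14⊕b15 = 1⊕0⊕1⊕0⊕1⊕1⊕1⊕0 = 1
s4: b4⊕b5⊕b6⊕b7⊕b12⊕b13⊕b14⊕b15 = 0⊕1⊕1⊕0⊕0⊕0⊕1⊕0 = 1
s8: b8⊕b9⊕b10⊕b11⊕b12⊕b13⊕b14⊕b15 = 1⊕0⊕1⊕1⊕0⊕0⊕1⊕0 = 0
Syndrome (s8...s1) = 0110 → position 6.
Overall parity (XOR of all 16 bits, including p0): 1⊕0⊕1⊕0⊕0⊕1⊕1⊕0⊕1⊕0⊕1⊕1⊕0⊕0⊕1⊕0 = 0
Overall=0, syndrome position=6 → double-bit error detected (uncorrectable).

double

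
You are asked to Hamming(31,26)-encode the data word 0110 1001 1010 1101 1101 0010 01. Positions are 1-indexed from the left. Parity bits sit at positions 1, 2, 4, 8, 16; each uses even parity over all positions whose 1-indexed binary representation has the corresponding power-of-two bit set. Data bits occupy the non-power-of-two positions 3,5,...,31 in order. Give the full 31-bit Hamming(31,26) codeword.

Place data bits at non-power-of-two positions: b3=0, b5=1, b6=1, b7=0, b9=1, b10=0, b11=0, b12=1, b13=1, b14=0, b15=1, b17=0, b18=1, b19=1, b20=0, b21=1, b22=1, b23=1, b24=0, b25=1, b26=0, b27=0, b28=1, b29=0, b30=0, b31=1.
p1 = XOR of data positions {3,5,7,9,11,13,15,17,19,21,23,25,27,29,31} = 0⊕1⊕0⊕1⊕0⊕1⊕1⊕0⊕1⊕1⊕1⊕1⊕0⊕0⊕1 = 1
p2 = XOR of data positions {3,6,7,10,11,14,15,18,19,22,23,26,27,30,31} = 0⊕1⊕0⊕0⊕0⊕0⊕1⊕1⊕1⊕1⊕1⊕0⊕0⊕0⊕1 = 1
p4 = XOR of data positions {5,6,7,12,13,14,15,20,21,22,23,28,29,30,31} = 1⊕1⊕0⊕1⊕1⊕0⊕1⊕0⊕1⊕1⊕1⊕1⊕0⊕0⊕1 = 0
p8 = XOR of data positions {9,10,11,12,13,14,15,24,25,26,27,28,29,30,31} = 1⊕0⊕0⊕1⊕1⊕0⊕1⊕0⊕1⊕0⊕0⊕1⊕0⊕0⊕1 = 1
p16 = XOR of data positions {17,18,19,20,21,22,23,24,25,26,27,28,29,30,31} = 0⊕1⊕1⊕0⊕1⊕1⊕1⊕0⊕1⊕0⊕0⊕1⊕0⊕0⊕1 = 0
Codeword b1..b31 = 1100110110011010011011101001001

1100110110011010011011101001001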